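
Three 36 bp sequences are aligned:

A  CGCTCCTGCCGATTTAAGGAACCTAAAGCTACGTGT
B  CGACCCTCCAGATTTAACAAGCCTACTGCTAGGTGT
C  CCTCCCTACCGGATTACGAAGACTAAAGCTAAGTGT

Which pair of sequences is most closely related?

A and B

A–B: 10/36 differ, p = 0.278, d = 0.347.
A–C: 11/36 differ, p = 0.306, d = 0.392.
B–C: 12/36 differ, p = 0.333, d = 0.441.
The smallest distance is between A and B.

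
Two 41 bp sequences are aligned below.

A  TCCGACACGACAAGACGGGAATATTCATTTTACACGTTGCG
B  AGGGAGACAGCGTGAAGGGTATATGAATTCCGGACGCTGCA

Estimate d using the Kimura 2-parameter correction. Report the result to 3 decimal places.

Of 41 sites, 8 differences are transitions and 10 are transversions, so P = 8/41 ≈ 0.195122 and Q = 10/41 ≈ 0.243902.
Under the Kimura two-parameter model, d = −½ ln(1 − 2P − Q) − ¼ ln(1 − 2Q).
1 − 2P − Q = 0.365854, giving −½ ln(0.365854) = 0.502760.
1 − 2Q = 0.512196, giving −¼ ln(0.512196) = 0.167262.
d = 0.502760 + 0.167262 = 0.670022.

0.670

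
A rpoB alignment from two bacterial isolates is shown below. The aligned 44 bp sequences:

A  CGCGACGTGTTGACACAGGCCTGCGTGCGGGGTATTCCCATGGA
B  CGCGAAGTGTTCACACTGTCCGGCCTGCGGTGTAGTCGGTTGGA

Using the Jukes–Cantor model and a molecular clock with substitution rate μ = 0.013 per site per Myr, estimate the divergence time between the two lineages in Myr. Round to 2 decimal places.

11.70

The sequences differ at 11 of 44 sites, so p = 11/44 = 0.25.
d = −(3/4) ln(1 − 4p/3) = −0.75 ln(1 − 0.333333) = −0.75 ln(0.666667)
  = −0.75 × (-0.405465) = 0.304099 substitutions/site.
Under a molecular clock d = 2μt, so t = d/(2μ) = 0.304099 / (2 × 0.013) = 11.70 Myr.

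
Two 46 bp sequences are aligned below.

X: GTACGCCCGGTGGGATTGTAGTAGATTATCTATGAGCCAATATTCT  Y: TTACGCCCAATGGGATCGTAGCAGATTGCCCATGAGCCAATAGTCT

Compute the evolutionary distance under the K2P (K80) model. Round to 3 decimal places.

Of 46 sites, 7 differences are transitions and 2 are transversions, so P = 7/46 ≈ 0.152174 and Q = 2/46 ≈ 0.043478.
Under the Kimura two-parameter model, d = −½ ln(1 − 2P − Q) − ¼ ln(1 − 2Q).
1 − 2P − Q = 0.652174, giving −½ ln(0.652174) = 0.213722.
1 − 2Q = 0.913044, giving −¼ ln(0.913044) = 0.022743.
d = 0.213722 + 0.022743 = 0.236465.

0.236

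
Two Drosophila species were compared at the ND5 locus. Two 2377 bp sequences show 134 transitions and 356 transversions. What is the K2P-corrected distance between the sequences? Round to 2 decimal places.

P = 134/2377 ≈ 0.056374 and Q = 356/2377 ≈ 0.149769.
Under the Kimura two-parameter model, d = −½ ln(1 − 2P − Q) − ¼ ln(1 − 2Q).
1 − 2P − Q = 0.737483, giving −½ ln(0.737483) = 0.152256.
1 − 2Q = 0.700462, giving −¼ ln(0.700462) = 0.089004.
d = 0.152256 + 0.089004 = 0.241260.

0.24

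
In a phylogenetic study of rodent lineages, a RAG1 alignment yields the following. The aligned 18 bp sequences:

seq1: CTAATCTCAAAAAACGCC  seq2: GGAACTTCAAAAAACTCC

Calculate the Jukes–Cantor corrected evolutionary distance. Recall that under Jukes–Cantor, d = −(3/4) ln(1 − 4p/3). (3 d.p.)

0.347

The sequences differ at 5 of 18 sites (1, 2, 5, 6, 16), so p = 5/18 ≈ 0.277778.
d = −(3/4) ln(1 − 4p/3) = −0.75 ln(1 − 0.370371) = −0.75 ln(0.629629)
  = −0.75 × (-0.462625) = 0.346969 substitutions/site.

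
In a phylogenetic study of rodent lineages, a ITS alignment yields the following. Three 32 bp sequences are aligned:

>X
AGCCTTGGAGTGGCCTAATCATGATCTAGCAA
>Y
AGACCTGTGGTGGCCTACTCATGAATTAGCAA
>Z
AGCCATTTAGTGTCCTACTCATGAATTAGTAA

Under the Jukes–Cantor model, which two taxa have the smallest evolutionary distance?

Y and Z

X–Y: 7/32 differ, p = 0.219, d = 0.259.
X–Z: 8/32 differ, p = 0.250, d = 0.304.
Y–Z: 6/32 differ, p = 0.188, d = 0.216.
The smallest distance is between Y and Z.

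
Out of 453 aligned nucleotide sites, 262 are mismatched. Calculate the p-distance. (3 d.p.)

p = 262/453 = 0.578366… ≈ 0.578 (to 3 d.p.).

0.578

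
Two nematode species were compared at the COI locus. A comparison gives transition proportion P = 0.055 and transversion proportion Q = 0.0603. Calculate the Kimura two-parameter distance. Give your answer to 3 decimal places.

0.125

Under the Kimura two-parameter model, d = −½ ln(1 − 2P − Q) − ¼ ln(1 − 2Q).
1 − 2P − Q = 0.8297, giving −½ ln(0.8297) = 0.093346.
1 − 2Q = 0.8794, giving −¼ ln(0.8794) = 0.032129.
d = 0.093346 + 0.032129 = 0.125475.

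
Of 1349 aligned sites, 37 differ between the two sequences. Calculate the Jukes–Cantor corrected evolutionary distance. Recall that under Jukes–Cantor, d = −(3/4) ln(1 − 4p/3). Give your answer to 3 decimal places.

p = 37/1349 ≈ 0.027428.
d = −(3/4) ln(1 − 4p/3) = −0.75 ln(1 − 0.036571) = −0.75 ln(0.963429)
  = −0.75 × (-0.037256) = 0.027942 substitutions/site.

0.028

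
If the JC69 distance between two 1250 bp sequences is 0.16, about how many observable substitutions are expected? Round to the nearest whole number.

180

Invert JC69: p = (3/4)(1 − e^(−4d/3)) = 0.75 × (1 − e^(-0.213333)) = 0.75 × (1 − 0.807887) = 0.144085.
Expected differing sites = pL ≈ 0.144085 × 1250 = 180.10625 ≈ 180.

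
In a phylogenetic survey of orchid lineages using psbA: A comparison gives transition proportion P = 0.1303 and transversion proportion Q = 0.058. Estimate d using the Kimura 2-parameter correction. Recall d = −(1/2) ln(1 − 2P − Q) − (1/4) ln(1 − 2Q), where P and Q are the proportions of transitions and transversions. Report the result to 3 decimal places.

0.223

Under the Kimura two-parameter model, d = −½ ln(1 − 2P − Q) − ¼ ln(1 − 2Q).
1 − 2P − Q = 0.6814, giving −½ ln(0.6814) = 0.191803.
1 − 2Q = 0.884, giving −¼ ln(0.884) = 0.030825.
d = 0.191803 + 0.030825 = 0.222628.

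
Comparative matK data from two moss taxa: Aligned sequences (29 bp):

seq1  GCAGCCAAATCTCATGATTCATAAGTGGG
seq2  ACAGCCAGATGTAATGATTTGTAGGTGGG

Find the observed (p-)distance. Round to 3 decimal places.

0.241

The sequences differ at 7 of 29 positions (sites 1, 8, 11, 13, 20, 21, 24).
p = 7/29 = 0.241379… ≈ 0.241 (to 3 d.p.).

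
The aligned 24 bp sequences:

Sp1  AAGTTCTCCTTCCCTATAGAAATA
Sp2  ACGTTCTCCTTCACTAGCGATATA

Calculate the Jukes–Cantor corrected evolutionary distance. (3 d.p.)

The sequences differ at 5 of 24 sites (2, 13, 17, 18, 21), so p = 5/24 ≈ 0.208333.
d = −(3/4) ln(1 − 4p/3) = −0.75 ln(1 − 0.277777) = −0.75 ln(0.722223)
  = −0.75 × (-0.325421) = 0.244066 substitutions/site.

0.244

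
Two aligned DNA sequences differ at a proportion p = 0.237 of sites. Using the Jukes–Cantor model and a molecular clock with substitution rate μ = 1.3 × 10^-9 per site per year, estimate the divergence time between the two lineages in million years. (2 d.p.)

d = −(3/4) ln(1 − 4p/3) = −0.75 ln(1 − 0.316) = −0.75 ln(0.684)
  = −0.75 × (-0.379797) = 0.284848 substitutions/site.
Under a molecular clock d = 2μt, so t = d/(2μ) = 0.284848 / (2 × 1.3 × 10^-9) = 109.56 million years.

109.56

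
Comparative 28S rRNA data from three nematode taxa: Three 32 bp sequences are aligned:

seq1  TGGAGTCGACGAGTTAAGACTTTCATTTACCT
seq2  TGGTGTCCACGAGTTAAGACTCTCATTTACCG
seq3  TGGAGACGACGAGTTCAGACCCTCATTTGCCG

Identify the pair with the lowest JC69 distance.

seq1–seq2: 4/32 differ, p = 0.125, d = 0.137.
seq1–seq3: 6/32 differ, p = 0.188, d = 0.216.
seq2–seq3: 6/32 differ, p = 0.188, d = 0.216.
The smallest distance is between seq1 and seq2.

seq1 and seq2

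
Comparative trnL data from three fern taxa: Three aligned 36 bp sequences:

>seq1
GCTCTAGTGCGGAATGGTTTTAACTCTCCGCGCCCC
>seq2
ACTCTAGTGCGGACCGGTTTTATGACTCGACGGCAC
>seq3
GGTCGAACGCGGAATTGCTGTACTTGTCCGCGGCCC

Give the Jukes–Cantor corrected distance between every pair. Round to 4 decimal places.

seq1–seq2: 10/36 sites differ → p ≈ 0.277778, d = −0.75 ln(1 − 0.370371) = 0.346968 ≈ 0.3470.
seq1–seq3: 11/36 sites differ → p ≈ 0.305556, d = −0.75 ln(1 − 0.407408) = 0.392437 ≈ 0.3924.
seq2–seq3: 17/36 sites differ → p ≈ 0.472222, d = −0.75 ln(1 − 0.629629) = 0.744938 ≈ 0.7449.

d(seq1,seq2) = 0.3470, d(seq1,seq3) = 0.3924, d(seq2,seq3) = 0.7449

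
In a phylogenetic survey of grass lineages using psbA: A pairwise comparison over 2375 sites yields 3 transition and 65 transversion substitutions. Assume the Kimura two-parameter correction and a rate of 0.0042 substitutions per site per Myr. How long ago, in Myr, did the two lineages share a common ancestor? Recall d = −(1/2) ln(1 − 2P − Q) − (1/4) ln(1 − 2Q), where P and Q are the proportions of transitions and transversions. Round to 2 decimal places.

P = 3/2375 ≈ 0.001263 and Q = 65/2375 ≈ 0.027368.
Under the Kimura two-parameter model, d = −½ ln(1 − 2P − Q) − ¼ ln(1 − 2Q).
1 − 2P − Q = 0.970106, giving −½ ln(0.970106) = 0.015175.
1 − 2Q = 0.945264, giving −¼ ln(0.945264) = 0.014073.
d = 0.015175 + 0.014073 = 0.029248.
Under a molecular clock d = 2μt, so t = d/(2μ) = 0.029248 / (2 × 0.0042) = 3.48 Myr.

3.48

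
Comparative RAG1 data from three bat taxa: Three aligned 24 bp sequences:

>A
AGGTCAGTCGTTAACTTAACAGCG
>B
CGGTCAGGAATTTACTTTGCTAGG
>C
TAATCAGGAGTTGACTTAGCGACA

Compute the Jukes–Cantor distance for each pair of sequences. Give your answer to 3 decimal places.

A–B: 10/24 sites differ → p ≈ 0.416667, d = −0.75 ln(1 − 0.555556) = 0.608198 ≈ 0.608.
A–C: 10/24 sites differ → p ≈ 0.416667, d = −0.75 ln(1 − 0.555556) = 0.608198 ≈ 0.608.
B–C: 9/24 sites differ → p = 0.375, d = −0.75 ln(1 − 0.5) = 0.519860 ≈ 0.520.

d(A,B) = 0.608, d(A,C) = 0.608, d(B,C) = 0.520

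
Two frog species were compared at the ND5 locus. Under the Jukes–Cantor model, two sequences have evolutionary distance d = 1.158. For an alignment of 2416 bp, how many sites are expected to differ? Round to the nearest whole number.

1425

Invert JC69: p = (3/4)(1 − e^(−4d/3)) = 0.75 × (1 − e^(-1.544)) = 0.75 × (1 − 0.213525) = 0.589856.
Expected differing sites = pL ≈ 0.589856 × 2416 = 1425.092096 ≈ 1425.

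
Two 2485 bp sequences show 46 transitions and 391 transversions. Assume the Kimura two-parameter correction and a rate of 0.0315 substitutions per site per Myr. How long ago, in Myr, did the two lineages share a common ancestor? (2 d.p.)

3.21

P = 46/2485 ≈ 0.018511 and Q = 391/2485 ≈ 0.157344.
Under the Kimura two-parameter model, d = −½ ln(1 − 2P − Q) − ¼ ln(1 − 2Q).
1 − 2P − Q = 0.805634, giving −½ ln(0.805634) = 0.108063.
1 − 2Q = 0.685312, giving −¼ ln(0.685312) = 0.094470.
d = 0.108063 + 0.094470 = 0.202533.
Under a molecular clock d = 2μt, so t = d/(2μ) = 0.202533 / (2 × 0.0315) = 3.21 Myr.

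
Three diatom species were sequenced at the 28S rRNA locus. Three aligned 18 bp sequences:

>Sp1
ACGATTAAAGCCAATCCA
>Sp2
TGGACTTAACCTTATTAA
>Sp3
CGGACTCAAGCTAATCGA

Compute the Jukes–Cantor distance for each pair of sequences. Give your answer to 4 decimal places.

Sp1–Sp2: 9/18 sites differ → p = 0.5, d = −0.75 ln(1 − 0.666667) = 0.823960 ≈ 0.8240.
Sp1–Sp3: 6/18 sites differ → p ≈ 0.333333, d = −0.75 ln(1 − 0.444444) = 0.440839 ≈ 0.4408.
Sp2–Sp3: 6/18 sites differ → p ≈ 0.333333, d = −0.75 ln(1 − 0.444444) = 0.440839 ≈ 0.4408.

d(Sp1,Sp2) = 0.8240, d(Sp1,Sp3) = 0.4408, d(Sp2,Sp3) = 0.4408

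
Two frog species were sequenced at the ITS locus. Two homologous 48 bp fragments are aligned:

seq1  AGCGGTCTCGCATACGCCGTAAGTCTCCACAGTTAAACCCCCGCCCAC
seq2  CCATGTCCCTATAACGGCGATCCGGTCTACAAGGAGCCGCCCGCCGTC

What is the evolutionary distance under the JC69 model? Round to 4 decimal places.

The sequences differ at 25 of 48 sites, so p = 25/48 ≈ 0.520833.
d = −(3/4) ln(1 − 4p/3) = −0.75 ln(1 − 0.694444) = −0.75 ln(0.305556)
  = −0.75 × (-1.185622) = 0.889217 substitutions/site.

0.8892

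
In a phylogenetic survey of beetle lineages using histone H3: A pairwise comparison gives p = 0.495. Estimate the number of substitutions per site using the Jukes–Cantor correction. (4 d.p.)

0.8091

d = −(3/4) ln(1 − 4p/3) = −0.75 ln(1 − 0.66) = −0.75 ln(0.34)
  = −0.75 × (-1.078810) = 0.809108 substitutions/site.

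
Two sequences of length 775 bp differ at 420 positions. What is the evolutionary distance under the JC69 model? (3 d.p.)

0.962

p = 420/775 ≈ 0.541935.
d = −(3/4) ln(1 − 4p/3) = −0.75 ln(1 − 0.72258) = −0.75 ln(0.27742)
  = −0.75 × (-1.282223) = 0.961667 substitutions/site.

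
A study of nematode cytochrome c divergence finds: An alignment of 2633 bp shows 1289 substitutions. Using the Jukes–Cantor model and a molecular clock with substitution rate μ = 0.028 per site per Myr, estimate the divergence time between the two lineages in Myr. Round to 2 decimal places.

p = 1289/2633 ≈ 0.489556.
d = −(3/4) ln(1 − 4p/3) = −0.75 ln(1 − 0.652741) = −0.75 ln(0.347259)
  = −0.75 × (-1.057684) = 0.793263 substitutions/site.
Under a molecular clock d = 2μt, so t = d/(2μ) = 0.793263 / (2 × 0.028) = 14.17 Myr.

14.17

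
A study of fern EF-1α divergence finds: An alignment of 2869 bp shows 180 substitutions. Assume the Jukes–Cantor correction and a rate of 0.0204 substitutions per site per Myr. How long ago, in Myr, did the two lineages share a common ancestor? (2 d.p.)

1.61

p = 180/2869 ≈ 0.06274.
d = −(3/4) ln(1 − 4p/3) = −0.75 ln(1 − 0.083653) = −0.75 ln(0.916347)
  = −0.75 × (-0.087360) = 0.065520 substitutions/site.
Under a molecular clock d = 2μt, so t = d/(2μ) = 0.065520 / (2 × 0.0204) = 1.61 Myr.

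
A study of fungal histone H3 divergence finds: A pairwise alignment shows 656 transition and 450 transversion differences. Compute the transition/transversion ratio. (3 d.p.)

R = 656/450 = 1.457777… ≈ 1.458 (to 3 d.p.).

1.458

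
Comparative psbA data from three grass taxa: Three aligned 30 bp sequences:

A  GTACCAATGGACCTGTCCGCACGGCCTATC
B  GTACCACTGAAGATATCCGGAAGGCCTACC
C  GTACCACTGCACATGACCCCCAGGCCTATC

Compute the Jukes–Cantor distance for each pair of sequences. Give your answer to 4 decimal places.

d(A,B) = 0.3295, d(A,C) = 0.2795, d(B,C) = 0.3295

A–B: 8/30 sites differ → p ≈ 0.266667, d = −0.75 ln(1 − 0.355556) = 0.329526 ≈ 0.3295.
A–C: 7/30 sites differ → p ≈ 0.233333, d = −0.75 ln(1 − 0.311111) = 0.279506 ≈ 0.2795.
B–C: 8/30 sites differ → p ≈ 0.266667, d = −0.75 ln(1 − 0.355556) = 0.329526 ≈ 0.3295.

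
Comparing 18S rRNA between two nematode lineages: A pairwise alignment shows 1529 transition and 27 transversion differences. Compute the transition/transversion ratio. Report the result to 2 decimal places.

R = 1529/27 = 56.629629… ≈ 56.63 (to 2 d.p.).

56.63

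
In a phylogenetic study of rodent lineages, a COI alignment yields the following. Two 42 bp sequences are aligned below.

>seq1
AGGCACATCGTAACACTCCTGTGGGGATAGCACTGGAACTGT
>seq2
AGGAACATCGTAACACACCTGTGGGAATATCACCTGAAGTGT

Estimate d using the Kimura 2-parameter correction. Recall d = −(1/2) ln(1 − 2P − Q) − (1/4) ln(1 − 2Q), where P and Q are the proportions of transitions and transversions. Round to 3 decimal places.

0.189

Of 42 sites, 2 differences are transitions and 5 are transversions, so P = 2/42 ≈ 0.047619 and Q = 5/42 ≈ 0.119048.
Under the Kimura two-parameter model, d = −½ ln(1 − 2P − Q) − ¼ ln(1 − 2Q).
1 − 2P − Q = 0.785714, giving −½ ln(0.785714) = 0.120581.
1 − 2Q = 0.761904, giving −¼ ln(0.761904) = 0.067984.
d = 0.120581 + 0.067984 = 0.188565.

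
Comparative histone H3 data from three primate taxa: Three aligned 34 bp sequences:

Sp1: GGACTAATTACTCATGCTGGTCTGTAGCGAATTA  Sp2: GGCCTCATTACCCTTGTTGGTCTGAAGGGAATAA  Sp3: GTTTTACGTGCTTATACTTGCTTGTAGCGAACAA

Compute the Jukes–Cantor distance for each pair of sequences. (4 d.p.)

Sp1–Sp2: 8/34 sites differ → p ≈ 0.235294, d = −0.75 ln(1 − 0.313725) = 0.282358 ≈ 0.2824.
Sp1–Sp3: 13/34 sites differ → p ≈ 0.382353, d = −0.75 ln(1 − 0.509804) = 0.534712 ≈ 0.5347.
Sp2–Sp3: 18/34 sites differ → p ≈ 0.529412, d = −0.75 ln(1 − 0.705883) = 0.917833 ≈ 0.9178.

d(Sp1,Sp2) = 0.2824, d(Sp1,Sp3) = 0.5347, d(Sp2,Sp3) = 0.9178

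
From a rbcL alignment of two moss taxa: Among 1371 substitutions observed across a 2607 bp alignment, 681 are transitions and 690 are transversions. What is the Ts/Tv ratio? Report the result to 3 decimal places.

0.987

R = 681/690 = 0.986956… ≈ 0.987 (to 3 d.p.).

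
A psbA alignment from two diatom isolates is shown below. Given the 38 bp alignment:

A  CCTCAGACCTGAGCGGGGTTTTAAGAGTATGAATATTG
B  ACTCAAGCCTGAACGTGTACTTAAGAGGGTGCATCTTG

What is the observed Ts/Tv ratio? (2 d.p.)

0.71

Transitions are A↔G and C↔T; transversions are all other mismatches.
Transitions: 5. Transversions: 7.
R = 5/7 = 0.714285… ≈ 0.71 (to 2 d.p.).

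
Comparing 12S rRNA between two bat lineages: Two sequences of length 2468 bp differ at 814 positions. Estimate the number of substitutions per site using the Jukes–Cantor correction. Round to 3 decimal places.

p = 814/2468 ≈ 0.329822.
d = −(3/4) ln(1 − 4p/3) = −0.75 ln(1 − 0.439763) = −0.75 ln(0.560237)
  = −0.75 × (-0.579395) = 0.434546 substitutions/site.

0.435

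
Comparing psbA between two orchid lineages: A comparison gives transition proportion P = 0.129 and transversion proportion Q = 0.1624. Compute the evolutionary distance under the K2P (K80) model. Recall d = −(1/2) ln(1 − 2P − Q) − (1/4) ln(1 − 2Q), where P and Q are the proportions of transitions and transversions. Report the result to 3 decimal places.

0.371

Under the Kimura two-parameter model, d = −½ ln(1 − 2P − Q) − ¼ ln(1 − 2Q).
1 − 2P − Q = 0.5796, giving −½ ln(0.5796) = 0.272709.
1 − 2Q = 0.6752, giving −¼ ln(0.6752) = 0.098187.
d = 0.272709 + 0.098187 = 0.370896.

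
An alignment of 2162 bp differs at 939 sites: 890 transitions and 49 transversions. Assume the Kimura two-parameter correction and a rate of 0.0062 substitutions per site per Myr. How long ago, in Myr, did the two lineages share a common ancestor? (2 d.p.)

P = 890/2162 ≈ 0.411656 and Q = 49/2162 ≈ 0.022664.
Under the Kimura two-parameter model, d = −½ ln(1 − 2P − Q) − ¼ ln(1 − 2Q).
1 − 2P − Q = 0.154024, giving −½ ln(0.154024) = 0.935323.
1 − 2Q = 0.954672, giving −¼ ln(0.954672) = 0.011597.
d = 0.935323 + 0.011597 = 0.946920.
Under a molecular clock d = 2μt, so t = d/(2μ) = 0.946920 / (2 × 0.0062) = 76.36 Myr.

76.36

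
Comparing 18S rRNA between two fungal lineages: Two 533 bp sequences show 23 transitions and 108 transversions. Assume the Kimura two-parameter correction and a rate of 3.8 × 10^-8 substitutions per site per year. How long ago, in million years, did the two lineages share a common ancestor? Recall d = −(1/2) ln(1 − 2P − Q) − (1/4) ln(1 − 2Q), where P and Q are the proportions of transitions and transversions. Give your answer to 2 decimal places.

P = 23/533 ≈ 0.043152 and Q = 108/533 ≈ 0.202627.
Under the Kimura two-parameter model, d = −½ ln(1 − 2P − Q) − ¼ ln(1 − 2Q).
1 − 2P − Q = 0.711069, giving −½ ln(0.711069) = 0.170493.
1 − 2Q = 0.594746, giving −¼ ln(0.594746) = 0.129905.
d = 0.170493 + 0.129905 = 0.300398.
Under a molecular clock d = 2μt, so t = d/(2μ) = 0.300398 / (2 × 3.8 × 10^-8) = 3.95 million years.

3.95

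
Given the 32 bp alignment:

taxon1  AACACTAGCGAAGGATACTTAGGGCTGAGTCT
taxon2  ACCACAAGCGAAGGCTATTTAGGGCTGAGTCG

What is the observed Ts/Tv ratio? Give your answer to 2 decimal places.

0.25

Transitions are A↔G and C↔T; transversions are all other mismatches.
Transitions: 1. Transversions: 4.
R = 1/4 = 0.25.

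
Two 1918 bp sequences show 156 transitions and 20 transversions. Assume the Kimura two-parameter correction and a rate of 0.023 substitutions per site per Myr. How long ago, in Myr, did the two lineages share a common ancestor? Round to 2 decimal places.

2.18

P = 156/1918 ≈ 0.081335 and Q = 20/1918 ≈ 0.010428.
Under the Kimura two-parameter model, d = −½ ln(1 − 2P − Q) − ¼ ln(1 − 2Q).
1 − 2P − Q = 0.826902, giving −½ ln(0.826902) = 0.095035.
1 − 2Q = 0.979144, giving −¼ ln(0.979144) = 0.005269.
d = 0.095035 + 0.005269 = 0.100304.
Under a molecular clock d = 2μt, so t = d/(2μ) = 0.100304 / (2 × 0.023) = 2.18 Myr.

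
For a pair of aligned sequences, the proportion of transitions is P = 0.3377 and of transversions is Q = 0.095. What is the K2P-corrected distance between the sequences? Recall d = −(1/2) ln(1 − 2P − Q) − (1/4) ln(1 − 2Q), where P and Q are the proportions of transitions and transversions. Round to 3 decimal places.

Under the Kimura two-parameter model, d = −½ ln(1 − 2P − Q) − ¼ ln(1 − 2Q).
1 − 2P − Q = 0.2296, giving −½ ln(0.2296) = 0.735708.
1 − 2Q = 0.81, giving −¼ ln(0.81) = 0.052680.
d = 0.735708 + 0.052680 = 0.788388.

0.788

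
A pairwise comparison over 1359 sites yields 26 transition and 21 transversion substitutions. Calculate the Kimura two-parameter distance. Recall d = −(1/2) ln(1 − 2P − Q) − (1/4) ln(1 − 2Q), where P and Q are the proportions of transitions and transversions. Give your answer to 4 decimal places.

0.0355

P = 26/1359 ≈ 0.019132 and Q = 21/1359 ≈ 0.015453.
Under the Kimura two-parameter model, d = −½ ln(1 − 2P − Q) − ¼ ln(1 − 2Q).
1 − 2P − Q = 0.946283, giving −½ ln(0.946283) = 0.027607.
1 − 2Q = 0.969094, giving −¼ ln(0.969094) = 0.007848.
d = 0.027607 + 0.007848 = 0.035455.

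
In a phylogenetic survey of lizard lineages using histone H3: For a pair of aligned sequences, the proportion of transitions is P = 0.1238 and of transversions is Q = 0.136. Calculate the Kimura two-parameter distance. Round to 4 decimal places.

Under the Kimura two-parameter model, d = −½ ln(1 − 2P − Q) − ¼ ln(1 − 2Q).
1 − 2P − Q = 0.6164, giving −½ ln(0.6164) = 0.241930.
1 − 2Q = 0.728, giving −¼ ln(0.728) = 0.079364.
d = 0.241930 + 0.079364 = 0.321294.

0.3213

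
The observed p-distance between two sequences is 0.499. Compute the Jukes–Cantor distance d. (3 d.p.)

0.821

d = −(3/4) ln(1 − 4p/3) = −0.75 ln(1 − 0.665333) = −0.75 ln(0.334667)
  = −0.75 × (-1.094619) = 0.820964 substitutions/site.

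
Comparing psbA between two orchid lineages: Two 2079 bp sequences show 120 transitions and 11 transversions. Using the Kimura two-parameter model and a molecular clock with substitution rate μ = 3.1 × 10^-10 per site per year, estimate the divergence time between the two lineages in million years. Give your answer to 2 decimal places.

108.05

P = 120/2079 ≈ 0.05772 and Q = 11/2079 ≈ 0.005291.
Under the Kimura two-parameter model, d = −½ ln(1 − 2P − Q) − ¼ ln(1 − 2Q).
1 − 2P − Q = 0.879269, giving −½ ln(0.879269) = 0.064332.
1 − 2Q = 0.989418, giving −¼ ln(0.989418) = 0.002660.
d = 0.064332 + 0.002660 = 0.066992.
Under a molecular clock d = 2μt, so t = d/(2μ) = 0.066992 / (2 × 3.1 × 10^-10) = 108.05 million years.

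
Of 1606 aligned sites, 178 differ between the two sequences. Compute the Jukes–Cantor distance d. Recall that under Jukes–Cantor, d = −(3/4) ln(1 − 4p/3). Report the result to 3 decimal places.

0.120

p = 178/1606 ≈ 0.110834.
d = −(3/4) ln(1 − 4p/3) = −0.75 ln(1 − 0.147779) = −0.75 ln(0.852221)
  = −0.75 × (-0.159909) = 0.119932 substitutions/site.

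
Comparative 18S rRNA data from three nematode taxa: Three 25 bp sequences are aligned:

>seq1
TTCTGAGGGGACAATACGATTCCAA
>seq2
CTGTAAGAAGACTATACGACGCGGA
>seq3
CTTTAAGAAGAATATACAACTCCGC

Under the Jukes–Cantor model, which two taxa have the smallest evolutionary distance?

seq2 and seq3

seq1–seq2: 10/25 differ, p = 0.400, d = 0.572.
seq1–seq3: 11/25 differ, p = 0.440, d = 0.663.
seq2–seq3: 6/25 differ, p = 0.240, d = 0.289.
The smallest distance is between seq2 and seq3.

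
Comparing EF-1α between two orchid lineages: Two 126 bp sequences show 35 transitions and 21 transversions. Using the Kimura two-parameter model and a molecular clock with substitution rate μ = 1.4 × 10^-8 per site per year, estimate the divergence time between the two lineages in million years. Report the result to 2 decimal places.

26.49

P = 35/126 ≈ 0.277778 and Q = 21/126 ≈ 0.166667.
Under the Kimura two-parameter model, d = −½ ln(1 − 2P − Q) − ¼ ln(1 − 2Q).
1 − 2P − Q = 0.277777, giving −½ ln(0.277777) = 0.640468.
1 − 2Q = 0.666666, giving −¼ ln(0.666666) = 0.101367.
d = 0.640468 + 0.101367 = 0.741835.
Under a molecular clock d = 2μt, so t = d/(2μ) = 0.741835 / (2 × 1.4 × 10^-8) = 26.49 million years.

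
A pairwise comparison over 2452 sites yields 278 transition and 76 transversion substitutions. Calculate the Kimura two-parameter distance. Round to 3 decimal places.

P = 278/2452 ≈ 0.113377 and Q = 76/2452 ≈ 0.030995.
Under the Kimura two-parameter model, d = −½ ln(1 − 2P − Q) − ¼ ln(1 − 2Q).
1 − 2P − Q = 0.742251, giving −½ ln(0.742251) = 0.149034.
1 − 2Q = 0.93801, giving −¼ ln(0.93801) = 0.015999.
d = 0.149034 + 0.015999 = 0.165033.

0.165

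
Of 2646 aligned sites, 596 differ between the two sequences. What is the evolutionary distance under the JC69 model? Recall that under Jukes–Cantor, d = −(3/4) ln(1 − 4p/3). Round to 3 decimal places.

p = 596/2646 ≈ 0.225246.
d = −(3/4) ln(1 − 4p/3) = −0.75 ln(1 − 0.300328) = −0.75 ln(0.699672)
  = −0.75 × (-0.357144) = 0.267858 substitutions/site.

0.268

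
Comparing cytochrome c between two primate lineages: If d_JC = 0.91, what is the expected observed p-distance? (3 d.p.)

p = (3/4)(1 − e^(−4d/3)) = 0.75 × (1 − e^(-1.213333)) = 0.75 × (1 − 0.297205) = 0.527096.

0.527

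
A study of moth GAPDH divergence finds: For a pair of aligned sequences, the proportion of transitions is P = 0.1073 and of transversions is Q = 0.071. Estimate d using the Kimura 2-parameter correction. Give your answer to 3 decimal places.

Under the Kimura two-parameter model, d = −½ ln(1 − 2P − Q) − ¼ ln(1 − 2Q).
1 − 2P − Q = 0.7144, giving −½ ln(0.7144) = 0.168156.
1 − 2Q = 0.858, giving −¼ ln(0.858) = 0.038288.
d = 0.168156 + 0.038288 = 0.206444.

0.206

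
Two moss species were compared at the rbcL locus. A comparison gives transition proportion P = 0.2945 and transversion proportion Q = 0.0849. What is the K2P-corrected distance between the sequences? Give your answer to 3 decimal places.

0.607

Under the Kimura two-parameter model, d = −½ ln(1 − 2P − Q) − ¼ ln(1 − 2Q).
1 − 2P − Q = 0.3261, giving −½ ln(0.3261) = 0.560276.
1 − 2Q = 0.8302, giving −¼ ln(0.8302) = 0.046522.
d = 0.560276 + 0.046522 = 0.606798.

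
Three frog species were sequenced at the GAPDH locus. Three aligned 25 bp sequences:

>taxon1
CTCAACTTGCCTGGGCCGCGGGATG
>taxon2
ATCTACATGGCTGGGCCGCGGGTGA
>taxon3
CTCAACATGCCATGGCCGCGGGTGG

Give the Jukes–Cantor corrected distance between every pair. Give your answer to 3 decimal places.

d(taxon1,taxon2) = 0.351, d(taxon1,taxon3) = 0.233, d(taxon2,taxon3) = 0.289

taxon1–taxon2: 7/25 sites differ → p = 0.28, d = −0.75 ln(1 − 0.373333) = 0.350505 ≈ 0.351.
taxon1–taxon3: 5/25 sites differ → p = 0.2, d = −0.75 ln(1 − 0.266667) = 0.232617 ≈ 0.233.
taxon2–taxon3: 6/25 sites differ → p = 0.24, d = −0.75 ln(1 − 0.32) = 0.289247 ≈ 0.289.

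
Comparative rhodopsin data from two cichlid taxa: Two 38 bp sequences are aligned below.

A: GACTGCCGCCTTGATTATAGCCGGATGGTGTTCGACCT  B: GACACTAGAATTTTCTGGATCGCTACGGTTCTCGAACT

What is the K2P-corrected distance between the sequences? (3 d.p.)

Of 38 sites, 5 differences are transitions and 14 are transversions, so P = 5/38 ≈ 0.131579 and Q = 14/38 ≈ 0.368421.
Under the Kimura two-parameter model, d = −½ ln(1 − 2P − Q) − ¼ ln(1 − 2Q).
1 − 2P − Q = 0.368421, giving −½ ln(0.368421) = 0.499264.
1 − 2Q = 0.263158, giving −¼ ln(0.263158) = 0.333750.
d = 0.499264 + 0.333750 = 0.833014.

0.833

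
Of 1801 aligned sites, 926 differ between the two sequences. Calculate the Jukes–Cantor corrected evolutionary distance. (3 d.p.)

p = 926/1801 ≈ 0.514159.
d = −(3/4) ln(1 − 4p/3) = −0.75 ln(1 − 0.685545) = −0.75 ln(0.314455)
  = −0.75 × (-1.156914) = 0.867686 substitutions/site.

0.868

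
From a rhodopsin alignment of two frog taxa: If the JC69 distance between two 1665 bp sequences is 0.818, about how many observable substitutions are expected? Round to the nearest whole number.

Invert JC69: p = (3/4)(1 − e^(−4d/3)) = 0.75 × (1 − e^(-1.090667)) = 0.75 × (1 − 0.335992) = 0.498006.
Expected differing sites = pL ≈ 0.498006 × 1665 = 829.17999 ≈ 829.

829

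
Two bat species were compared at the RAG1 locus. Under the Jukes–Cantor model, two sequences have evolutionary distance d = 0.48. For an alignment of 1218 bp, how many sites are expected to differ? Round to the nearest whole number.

Invert JC69: p = (3/4)(1 − e^(−4d/3)) = 0.75 × (1 − e^(-0.64)) = 0.75 × (1 − 0.527292) = 0.354531.
Expected differing sites = pL ≈ 0.354531 × 1218 = 431.818758 ≈ 432.

432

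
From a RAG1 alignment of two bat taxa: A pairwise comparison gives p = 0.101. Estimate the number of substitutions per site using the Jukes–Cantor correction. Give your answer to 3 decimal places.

d = −(3/4) ln(1 − 4p/3) = −0.75 ln(1 − 0.134667) = −0.75 ln(0.865333)
  = −0.75 × (-0.144641) = 0.108481 substitutions/site.

0.108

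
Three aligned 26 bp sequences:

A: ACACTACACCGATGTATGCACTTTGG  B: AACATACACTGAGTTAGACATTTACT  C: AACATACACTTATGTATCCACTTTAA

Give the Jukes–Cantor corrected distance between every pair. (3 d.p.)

d(A,B) = 0.717, d(A,C) = 0.396, d(B,C) = 0.464

A–B: 12/26 sites differ → p ≈ 0.461538, d = −0.75 ln(1 − 0.615384) = 0.716632 ≈ 0.717.
A–C: 8/26 sites differ → p ≈ 0.307692, d = −0.75 ln(1 − 0.410256) = 0.396050 ≈ 0.396.
B–C: 9/26 sites differ → p ≈ 0.346154, d = −0.75 ln(1 − 0.461539) = 0.464280 ≈ 0.464.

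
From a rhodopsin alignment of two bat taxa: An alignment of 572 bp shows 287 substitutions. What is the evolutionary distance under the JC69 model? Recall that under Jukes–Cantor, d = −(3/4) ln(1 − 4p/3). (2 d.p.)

0.83

p = 287/572 ≈ 0.501748.
d = −(3/4) ln(1 − 4p/3) = −0.75 ln(1 − 0.668997) = −0.75 ln(0.331003)
  = −0.75 × (-1.105628) = 0.829221 substitutions/site.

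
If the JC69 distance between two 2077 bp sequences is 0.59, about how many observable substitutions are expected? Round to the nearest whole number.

Invert JC69: p = (3/4)(1 − e^(−4d/3)) = 0.75 × (1 − e^(-0.786667)) = 0.75 × (1 − 0.455360) = 0.408480.
Expected differing sites = pL ≈ 0.408480 × 2077 = 848.41296 ≈ 848.

848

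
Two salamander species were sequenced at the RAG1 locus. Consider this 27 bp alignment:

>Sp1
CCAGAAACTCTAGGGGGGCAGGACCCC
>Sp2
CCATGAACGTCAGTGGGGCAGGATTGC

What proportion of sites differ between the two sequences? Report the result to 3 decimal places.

The sequences differ at 9 of 27 positions (sites 4, 5, 9, 10, 11, 14, 24, 25, 26).
p = 9/27 = 0.333333… ≈ 0.333 (to 3 d.p.).

0.333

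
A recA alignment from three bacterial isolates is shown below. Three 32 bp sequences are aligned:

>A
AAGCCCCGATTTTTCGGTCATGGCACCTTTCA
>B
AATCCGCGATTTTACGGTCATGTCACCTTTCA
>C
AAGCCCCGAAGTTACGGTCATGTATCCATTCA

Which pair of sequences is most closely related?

A–B: 4/32 differ, p = 0.125, d = 0.137.
A–C: 7/32 differ, p = 0.219, d = 0.259.
B–C: 7/32 differ, p = 0.219, d = 0.259.
The smallest distance is between A and B.

A and B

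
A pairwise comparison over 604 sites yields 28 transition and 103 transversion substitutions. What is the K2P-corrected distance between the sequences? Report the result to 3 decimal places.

P = 28/604 ≈ 0.046358 and Q = 103/604 ≈ 0.17053.
Under the Kimura two-parameter model, d = −½ ln(1 − 2P − Q) − ¼ ln(1 − 2Q).
1 − 2P − Q = 0.736754, giving −½ ln(0.736754) = 0.152751.
1 − 2Q = 0.65894, giving −¼ ln(0.65894) = 0.104281.
d = 0.152751 + 0.104281 = 0.257032.

0.257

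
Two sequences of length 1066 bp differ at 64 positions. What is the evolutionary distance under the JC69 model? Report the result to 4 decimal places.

p = 64/1066 ≈ 0.060038.
d = −(3/4) ln(1 − 4p/3) = −0.75 ln(1 − 0.080051) = −0.75 ln(0.919949)
  = −0.75 × (-0.083437) = 0.062578 substitutions/site.

0.0626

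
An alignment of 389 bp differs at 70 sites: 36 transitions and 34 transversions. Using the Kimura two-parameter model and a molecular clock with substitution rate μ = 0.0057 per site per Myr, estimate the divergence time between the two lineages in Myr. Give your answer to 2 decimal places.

18.17

P = 36/389 ≈ 0.092545 and Q = 34/389 ≈ 0.087404.
Under the Kimura two-parameter model, d = −½ ln(1 − 2P − Q) − ¼ ln(1 − 2Q).
1 − 2P − Q = 0.727506, giving −½ ln(0.727506) = 0.159067.
1 − 2Q = 0.825192, giving −¼ ln(0.825192) = 0.048035.
d = 0.159067 + 0.048035 = 0.207102.
Under a molecular clock d = 2μt, so t = d/(2μ) = 0.207102 / (2 × 0.0057) = 18.17 Myr.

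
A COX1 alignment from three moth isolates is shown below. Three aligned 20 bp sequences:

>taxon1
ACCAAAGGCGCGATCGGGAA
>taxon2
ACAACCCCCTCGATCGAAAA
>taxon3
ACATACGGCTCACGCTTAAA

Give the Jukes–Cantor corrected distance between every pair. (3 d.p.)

d(taxon1,taxon2) = 0.572, d(taxon1,taxon3) = 0.824, d(taxon2,taxon3) = 0.687

taxon1–taxon2: 8/20 sites differ → p = 0.4, d = −0.75 ln(1 − 0.533333) = 0.571605 ≈ 0.572.
taxon1–taxon3: 10/20 sites differ → p = 0.5, d = −0.75 ln(1 − 0.666667) = 0.823960 ≈ 0.824.
taxon2–taxon3: 9/20 sites differ → p = 0.45, d = −0.75 ln(1 − 0.6) = 0.687218 ≈ 0.687.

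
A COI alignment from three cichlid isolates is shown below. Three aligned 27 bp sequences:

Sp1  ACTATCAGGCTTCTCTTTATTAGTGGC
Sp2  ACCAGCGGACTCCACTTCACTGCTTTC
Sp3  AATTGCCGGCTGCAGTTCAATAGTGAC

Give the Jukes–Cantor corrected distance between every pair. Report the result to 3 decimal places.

d(Sp1,Sp2) = 0.673, d(Sp1,Sp3) = 0.511, d(Sp2,Sp3) = 0.673

Sp1–Sp2: 12/27 sites differ → p ≈ 0.444444, d = −0.75 ln(1 − 0.592592) = 0.673455 ≈ 0.673.
Sp1–Sp3: 10/27 sites differ → p ≈ 0.37037, d = −0.75 ln(1 − 0.493827) = 0.510658 ≈ 0.511.
Sp2–Sp3: 12/27 sites differ → p ≈ 0.444444, d = −0.75 ln(1 − 0.592592) = 0.673455 ≈ 0.673.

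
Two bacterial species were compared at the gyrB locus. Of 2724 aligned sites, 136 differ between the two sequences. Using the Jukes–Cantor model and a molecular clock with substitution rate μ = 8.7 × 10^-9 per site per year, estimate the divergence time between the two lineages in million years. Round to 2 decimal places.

p = 136/2724 ≈ 0.049927.
d = −(3/4) ln(1 − 4p/3) = −0.75 ln(1 − 0.066569) = −0.75 ln(0.933431)
  = −0.75 × (-0.068888) = 0.051666 substitutions/site.
Under a molecular clock d = 2μt, so t = d/(2μ) = 0.051666 / (2 × 8.7 × 10^-9) = 2.97 million years.

2.97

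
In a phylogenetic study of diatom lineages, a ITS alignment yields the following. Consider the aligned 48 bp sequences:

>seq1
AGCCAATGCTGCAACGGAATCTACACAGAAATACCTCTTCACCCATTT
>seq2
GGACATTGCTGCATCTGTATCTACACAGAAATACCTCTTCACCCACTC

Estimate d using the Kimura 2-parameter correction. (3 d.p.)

Of 48 sites, 3 differences are transitions and 5 are transversions, so P = 3/48 = 0.0625 and Q = 5/48 ≈ 0.104167.
Under the Kimura two-parameter model, d = −½ ln(1 − 2P − Q) − ¼ ln(1 − 2Q).
1 − 2P − Q = 0.770833, giving −½ ln(0.770833) = 0.130142.
1 − 2Q = 0.791666, giving −¼ ln(0.791666) = 0.058404.
d = 0.130142 + 0.058404 = 0.188546.

0.189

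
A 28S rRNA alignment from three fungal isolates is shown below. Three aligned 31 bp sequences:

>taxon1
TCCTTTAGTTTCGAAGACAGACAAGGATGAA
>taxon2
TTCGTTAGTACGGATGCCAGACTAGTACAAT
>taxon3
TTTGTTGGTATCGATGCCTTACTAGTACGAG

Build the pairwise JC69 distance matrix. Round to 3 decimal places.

taxon1–taxon2: 12/31 sites differ → p ≈ 0.387097, d = −0.75 ln(1 − 0.516129) = 0.544453 ≈ 0.544.
taxon1–taxon3: 13/31 sites differ → p ≈ 0.419355, d = −0.75 ln(1 − 0.55914) = 0.614271 ≈ 0.614.
taxon2–taxon3: 8/31 sites differ → p ≈ 0.258065, d = −0.75 ln(1 − 0.344087) = 0.316295 ≈ 0.316.

d(taxon1,taxon2) = 0.544, d(taxon1,taxon3) = 0.614, d(taxon2,taxon3) = 0.316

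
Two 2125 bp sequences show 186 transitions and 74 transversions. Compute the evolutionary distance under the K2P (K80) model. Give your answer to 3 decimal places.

0.136

P = 186/2125 ≈ 0.087529 and Q = 74/2125 ≈ 0.034824.
Under the Kimura two-parameter model, d = −½ ln(1 − 2P − Q) − ¼ ln(1 − 2Q).
1 − 2P − Q = 0.790118, giving −½ ln(0.790118) = 0.117786.
1 − 2Q = 0.930352, giving −¼ ln(0.930352) = 0.018048.
d = 0.117786 + 0.018048 = 0.135834.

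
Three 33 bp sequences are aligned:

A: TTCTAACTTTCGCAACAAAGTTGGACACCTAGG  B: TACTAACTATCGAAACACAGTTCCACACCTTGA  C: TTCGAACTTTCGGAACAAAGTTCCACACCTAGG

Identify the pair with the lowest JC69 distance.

A–B: 8/33 differ, p = 0.242, d = 0.293.
A–C: 4/33 differ, p = 0.121, d = 0.132.
B–C: 7/33 differ, p = 0.212, d = 0.249.
The smallest distance is between A and C.

A and C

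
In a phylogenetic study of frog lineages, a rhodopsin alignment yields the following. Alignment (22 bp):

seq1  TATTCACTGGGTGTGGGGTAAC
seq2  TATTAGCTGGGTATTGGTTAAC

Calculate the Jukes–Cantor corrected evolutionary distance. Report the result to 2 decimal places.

0.27

The sequences differ at 5 of 22 sites (5, 6, 13, 15, 18), so p = 5/22 ≈ 0.227273.
d = −(3/4) ln(1 − 4p/3) = −0.75 ln(1 − 0.303031) = −0.75 ln(0.696969)
  = −0.75 × (-0.361014) = 0.270761 substitutions/site.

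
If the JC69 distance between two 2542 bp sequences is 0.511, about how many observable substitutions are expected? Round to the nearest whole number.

942

Invert JC69: p = (3/4)(1 − e^(−4d/3)) = 0.75 × (1 − e^(-0.681333)) = 0.75 × (1 − 0.505942) = 0.370544.
Expected differing sites = pL ≈ 0.370544 × 2542 = 941.922848 ≈ 942.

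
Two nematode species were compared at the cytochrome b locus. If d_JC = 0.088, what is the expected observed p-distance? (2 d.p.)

0.08

p = (3/4)(1 − e^(−4d/3)) = 0.75 × (1 − e^(-0.117333)) = 0.75 × (1 − 0.889289) = 0.083033.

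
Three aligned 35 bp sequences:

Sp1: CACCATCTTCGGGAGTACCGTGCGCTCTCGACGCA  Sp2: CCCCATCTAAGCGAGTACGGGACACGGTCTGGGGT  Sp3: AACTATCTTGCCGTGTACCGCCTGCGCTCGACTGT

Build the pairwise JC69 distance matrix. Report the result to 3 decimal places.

Sp1–Sp2: 15/35 sites differ → p ≈ 0.428571, d = −0.75 ln(1 − 0.571428) = 0.635472 ≈ 0.635.
Sp1–Sp3: 13/35 sites differ → p ≈ 0.371429, d = −0.75 ln(1 − 0.495239) = 0.512753 ≈ 0.513.
Sp2–Sp3: 17/35 sites differ → p ≈ 0.485714, d = −0.75 ln(1 − 0.647619) = 0.782282 ≈ 0.782.

d(Sp1,Sp2) = 0.635, d(Sp1,Sp3) = 0.513, d(Sp2,Sp3) = 0.782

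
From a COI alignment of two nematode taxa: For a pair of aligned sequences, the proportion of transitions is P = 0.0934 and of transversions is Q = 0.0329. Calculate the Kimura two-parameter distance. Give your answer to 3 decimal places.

Under the Kimura two-parameter model, d = −½ ln(1 − 2P − Q) − ¼ ln(1 − 2Q).
1 − 2P − Q = 0.7803, giving −½ ln(0.7803) = 0.124038.
1 − 2Q = 0.9342, giving −¼ ln(0.9342) = 0.017016.
d = 0.124038 + 0.017016 = 0.141054.

0.141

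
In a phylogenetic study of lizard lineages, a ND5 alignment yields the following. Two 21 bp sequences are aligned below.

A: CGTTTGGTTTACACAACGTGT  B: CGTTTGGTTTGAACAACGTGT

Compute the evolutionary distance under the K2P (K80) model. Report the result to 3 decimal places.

Of 21 sites, 1 differences are transitions and 1 are transversions, so P = 1/21 ≈ 0.047619 and Q = 1/21 ≈ 0.047619.
Under the Kimura two-parameter model, d = −½ ln(1 − 2P − Q) − ¼ ln(1 − 2Q).
1 − 2P − Q = 0.857143, giving −½ ln(0.857143) = 0.077075.
1 − 2Q = 0.904762, giving −¼ ln(0.904762) = 0.025021.
d = 0.077075 + 0.025021 = 0.102096.

0.102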